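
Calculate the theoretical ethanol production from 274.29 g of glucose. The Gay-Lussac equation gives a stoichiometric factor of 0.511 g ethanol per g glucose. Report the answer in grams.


Theoretical ethanol yield: m_EtOH = 0.511 * m_glucose
m_EtOH = 0.511 * 274.29 = 140.1622 g

140.1622 g


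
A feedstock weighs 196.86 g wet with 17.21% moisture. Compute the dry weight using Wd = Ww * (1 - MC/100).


Wd = Ww * (1 - MC/100)
= 196.86 * (1 - 17.21/100)
= 162.9804 g

162.9804 g


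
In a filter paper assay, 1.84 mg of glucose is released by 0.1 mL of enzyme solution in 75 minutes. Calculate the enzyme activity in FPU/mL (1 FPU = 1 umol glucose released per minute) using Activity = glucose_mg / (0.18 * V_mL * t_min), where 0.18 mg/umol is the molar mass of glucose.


Activity = glucose_mg / (0.18 mg/umol * V_mL * t_min)
= 1.84 / (0.18 * 0.1 * 75)
= 1.3630 FPU/mL

1.3630 FPU/mL


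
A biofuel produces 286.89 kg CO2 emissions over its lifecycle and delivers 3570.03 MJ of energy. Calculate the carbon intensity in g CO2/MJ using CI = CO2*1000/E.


CI = CO2 * 1000 / E
= 286.89 * 1000 / 3570.03
= 80.3607 g CO2/MJ

80.3607 g CO2/MJ


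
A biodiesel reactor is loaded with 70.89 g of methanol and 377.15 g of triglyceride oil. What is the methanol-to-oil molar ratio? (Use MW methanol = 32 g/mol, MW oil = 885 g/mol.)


Molar ratio = n_MeOH / n_oil = (MeOH/32) / (oil/885) = (MeOH * 885) / (32 * oil)
= (70.89 * 885) / (32 * 377.15)
= 5.1983

5.1983


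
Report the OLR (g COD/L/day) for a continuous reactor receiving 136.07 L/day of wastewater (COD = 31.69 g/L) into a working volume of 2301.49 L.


OLR = Q * S / V
= 136.07 * 31.69 / 2301.49
= 1.8736 g/L/day

1.8736 g/L/day


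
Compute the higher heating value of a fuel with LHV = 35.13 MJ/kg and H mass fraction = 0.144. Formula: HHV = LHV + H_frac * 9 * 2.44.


HHV = LHV + H_frac * 9 * 2.44
= 35.13 + 0.144 * 9 * 2.44
= 38.2922 MJ/kg

38.2922 MJ/kg


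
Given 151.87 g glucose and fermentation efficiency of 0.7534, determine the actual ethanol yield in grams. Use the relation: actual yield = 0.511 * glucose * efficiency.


Actual ethanol: m = 0.511 * 151.87 * 0.7534
m = 58.4680 g

58.4680 g


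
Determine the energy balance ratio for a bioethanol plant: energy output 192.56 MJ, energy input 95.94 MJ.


EROI = E_out / E_in
= 192.56 / 95.94
= 2.0071

2.0071


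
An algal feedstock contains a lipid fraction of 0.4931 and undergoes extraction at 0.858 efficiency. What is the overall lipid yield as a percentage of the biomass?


Y = lipid_content * extraction_eff * 100
= 0.4931 * 0.858 * 100
= 42.3080%

42.3080%


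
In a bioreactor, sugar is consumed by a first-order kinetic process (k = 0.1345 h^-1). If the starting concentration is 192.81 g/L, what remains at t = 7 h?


S = S0 * exp(-k * t)
S = 192.81 * exp(-0.1345 * 7)
S = 75.2041 g/L

75.2041 g/L


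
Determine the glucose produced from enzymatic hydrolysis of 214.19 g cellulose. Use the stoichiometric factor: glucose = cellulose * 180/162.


glucose = cellulose * 180/162
= 214.19 * 180/162
= 237.9889 g

237.9889 g


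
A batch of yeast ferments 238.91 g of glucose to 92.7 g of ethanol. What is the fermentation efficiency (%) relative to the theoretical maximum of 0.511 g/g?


Fermentation efficiency = (actual / (0.511 * glucose)) * 100
= (92.7 / (0.511 * 238.91)) * 100
= 75.9319%

75.9319%


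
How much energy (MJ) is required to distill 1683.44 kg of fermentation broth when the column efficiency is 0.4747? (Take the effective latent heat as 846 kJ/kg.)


E = m * 846 / (eta * 1000)
= 1683.44 * 846 / (0.4747 * 1000)
= 3000.1901 MJ

3000.1901 MJ


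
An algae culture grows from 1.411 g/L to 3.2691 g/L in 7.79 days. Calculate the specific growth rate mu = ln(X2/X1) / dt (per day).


mu = ln(X2/X1) / dt
= ln(3.2691/1.411) / 7.79
= 0.1079 per day

0.1079 per day


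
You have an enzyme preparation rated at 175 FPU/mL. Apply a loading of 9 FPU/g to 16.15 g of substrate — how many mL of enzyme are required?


V = dosage * m_sub / activity
V = 9 * 16.15 / 175
V = 0.8306 mL

0.8306 mL


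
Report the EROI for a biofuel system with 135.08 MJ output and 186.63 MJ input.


EROI = E_out / E_in
= 135.08 / 186.63
= 0.7238

0.7238


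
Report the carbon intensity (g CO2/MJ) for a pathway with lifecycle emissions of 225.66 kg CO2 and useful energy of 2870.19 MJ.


CI = CO2 * 1000 / E
= 225.66 * 1000 / 2870.19
= 78.6220 g CO2/MJ

78.6220 g CO2/MJ


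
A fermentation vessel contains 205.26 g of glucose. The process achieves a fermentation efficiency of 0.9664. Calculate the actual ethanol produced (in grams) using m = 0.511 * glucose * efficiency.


Actual ethanol: m = 0.511 * 205.26 * 0.9664
m = 101.3636 g

101.3636 g


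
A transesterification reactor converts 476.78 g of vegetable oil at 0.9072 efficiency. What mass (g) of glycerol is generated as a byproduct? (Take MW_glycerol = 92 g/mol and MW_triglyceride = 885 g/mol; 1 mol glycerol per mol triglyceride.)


glycerol = oil * conv * (92/885)
= 476.78 * 0.9072 * 92 / 885
= 44.9641 g

44.9641 g


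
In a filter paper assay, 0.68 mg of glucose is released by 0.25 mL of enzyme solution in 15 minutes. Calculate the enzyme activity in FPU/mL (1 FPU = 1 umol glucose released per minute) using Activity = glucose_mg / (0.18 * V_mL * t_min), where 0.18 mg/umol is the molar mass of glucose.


Activity = glucose_mg / (0.18 mg/umol * V_mL * t_min)
= 0.68 / (0.18 * 0.25 * 15)
= 1.0074 FPU/mL

1.0074 FPU/mL


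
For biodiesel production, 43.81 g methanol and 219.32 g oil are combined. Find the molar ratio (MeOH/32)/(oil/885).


Molar ratio = n_MeOH / n_oil = (MeOH/32) / (oil/885) = (MeOH * 885) / (32 * oil)
= (43.81 * 885) / (32 * 219.32)
= 5.5244

5.5244


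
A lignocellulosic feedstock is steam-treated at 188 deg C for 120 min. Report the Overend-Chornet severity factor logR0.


logR0 = log10(t * exp((T - 100) / 14.75))
= log10(120 * exp((188 - 100) / 14.75))
= 4.6702

4.6702


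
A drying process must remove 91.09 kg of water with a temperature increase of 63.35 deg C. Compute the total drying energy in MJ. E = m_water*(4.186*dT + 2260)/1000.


E = m_water * (4.186 * dT + 2260) / 1000
= 91.09 * (4.186 * 63.35 + 2260) / 1000
= 230.0189 MJ

230.0189 MJ


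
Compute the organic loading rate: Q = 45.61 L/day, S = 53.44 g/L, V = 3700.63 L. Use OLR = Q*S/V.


OLR = Q * S / V
= 45.61 * 53.44 / 3700.63
= 0.6586 g/L/day

0.6586 g/L/day


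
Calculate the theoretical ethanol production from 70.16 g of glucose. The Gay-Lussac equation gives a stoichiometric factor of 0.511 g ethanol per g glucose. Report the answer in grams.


Theoretical ethanol yield: m_EtOH = 0.511 * m_glucose
m_EtOH = 0.511 * 70.16 = 35.8518 g

35.8518 g


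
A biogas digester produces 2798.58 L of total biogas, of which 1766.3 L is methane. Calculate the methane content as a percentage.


CH4% = V_CH4 / V_total * 100
= 1766.3 / 2798.58 * 100
= 63.1142%

63.1142%


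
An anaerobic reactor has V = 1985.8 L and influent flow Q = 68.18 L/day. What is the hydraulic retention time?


HRT = V / Q
= 1985.8 / 68.18
= 29.1258 days

29.1258 days


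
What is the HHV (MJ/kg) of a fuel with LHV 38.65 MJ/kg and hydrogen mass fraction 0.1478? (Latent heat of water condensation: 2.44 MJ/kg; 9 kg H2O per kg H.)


HHV = LHV + H_frac * 9 * 2.44
= 38.65 + 0.1478 * 9 * 2.44
= 41.8957 MJ/kg

41.8957 MJ/kg


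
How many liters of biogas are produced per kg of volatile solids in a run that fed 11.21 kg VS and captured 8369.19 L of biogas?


Y = V / VS
= 8369.19 / 11.21
= 746.5825 L/kg VS

746.5825 L/kg VS


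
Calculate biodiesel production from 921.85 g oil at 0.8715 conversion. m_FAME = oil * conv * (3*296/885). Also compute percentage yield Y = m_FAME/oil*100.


m_FAME = oil * conv * (3 * 296 / 885) = oil * conv * (888/885)
= 921.85 * 0.8715 * 888 / 885
= 806.1156 g
Y = m_FAME / oil * 100 = conv * (888/885) * 100
= 0.8715 * 888 / 885 * 100
= 87.45%

806.1156 g FAME; Y = 87.45%


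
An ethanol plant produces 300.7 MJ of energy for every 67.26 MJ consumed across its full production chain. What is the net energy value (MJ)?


NEV = E_out - E_in
= 300.7 - 67.26
= 233.4400 MJ

233.4400 MJ


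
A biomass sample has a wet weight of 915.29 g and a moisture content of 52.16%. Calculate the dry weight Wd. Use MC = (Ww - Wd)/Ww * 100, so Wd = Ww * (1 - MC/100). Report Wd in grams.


Wd = Ww * (1 - MC/100)
= 915.29 * (1 - 52.16/100)
= 437.8747 g

437.8747 g


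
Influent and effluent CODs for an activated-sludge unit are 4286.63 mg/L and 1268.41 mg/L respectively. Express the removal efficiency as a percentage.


eta = (COD_in - COD_out) / COD_in * 100
= (4286.63 - 1268.41) / 4286.63 * 100
= 70.4101%

70.4101%


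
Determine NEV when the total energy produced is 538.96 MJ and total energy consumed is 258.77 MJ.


NEV = E_out - E_in
= 538.96 - 258.77
= 280.1900 MJ

280.1900 MJ


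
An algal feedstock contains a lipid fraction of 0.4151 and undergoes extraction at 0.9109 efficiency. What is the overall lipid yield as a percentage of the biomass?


Y = lipid_content * extraction_eff * 100
= 0.4151 * 0.9109 * 100
= 37.8115%

37.8115%


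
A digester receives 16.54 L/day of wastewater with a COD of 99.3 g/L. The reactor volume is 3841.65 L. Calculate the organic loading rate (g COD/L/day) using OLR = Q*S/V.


OLR = Q * S / V
= 16.54 * 99.3 / 3841.65
= 0.4275 g/L/day

0.4275 g/L/day


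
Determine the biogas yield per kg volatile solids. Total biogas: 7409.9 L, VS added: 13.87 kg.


Y = V / VS
= 7409.9 / 13.87
= 534.2394 L/kg VS

534.2394 L/kg VS


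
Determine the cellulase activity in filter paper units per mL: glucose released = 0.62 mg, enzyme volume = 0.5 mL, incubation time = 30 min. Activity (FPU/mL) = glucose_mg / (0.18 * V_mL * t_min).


Activity = glucose_mg / (0.18 mg/umol * V_mL * t_min)
= 0.62 / (0.18 * 0.5 * 30)
= 0.2296 FPU/mL

0.2296 FPU/mL


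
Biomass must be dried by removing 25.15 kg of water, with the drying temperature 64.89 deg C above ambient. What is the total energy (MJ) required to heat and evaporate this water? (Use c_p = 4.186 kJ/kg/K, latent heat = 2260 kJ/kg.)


E = m_water * (4.186 * dT + 2260) / 1000
= 25.15 * (4.186 * 64.89 + 2260) / 1000
= 63.6705 MJ

63.6705 MJ


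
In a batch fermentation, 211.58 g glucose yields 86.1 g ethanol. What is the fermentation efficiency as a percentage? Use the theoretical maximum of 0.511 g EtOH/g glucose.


Fermentation efficiency = (actual / (0.511 * glucose)) * 100
= (86.1 / (0.511 * 211.58)) * 100
= 79.6357%

79.6357%


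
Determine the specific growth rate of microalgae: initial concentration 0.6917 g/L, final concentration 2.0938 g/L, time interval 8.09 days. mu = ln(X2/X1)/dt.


mu = ln(X2/X1) / dt
= ln(2.0938/0.6917) / 8.09
= 0.1369 per day

0.1369 per day


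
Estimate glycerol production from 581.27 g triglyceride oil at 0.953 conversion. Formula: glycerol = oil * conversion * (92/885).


glycerol = oil * conv * (92/885)
= 581.27 * 0.953 * 92 / 885
= 57.5858 g

57.5858 g


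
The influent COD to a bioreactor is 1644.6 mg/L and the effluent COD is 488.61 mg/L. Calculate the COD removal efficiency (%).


eta = (COD_in - COD_out) / COD_in * 100
= (1644.6 - 488.61) / 1644.6 * 100
= 70.2900%

70.2900%


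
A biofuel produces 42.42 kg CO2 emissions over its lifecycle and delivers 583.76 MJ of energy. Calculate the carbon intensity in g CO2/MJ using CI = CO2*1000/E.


CI = CO2 * 1000 / E
= 42.42 * 1000 / 583.76
= 72.6668 g CO2/MJ

72.6668 g CO2/MJ


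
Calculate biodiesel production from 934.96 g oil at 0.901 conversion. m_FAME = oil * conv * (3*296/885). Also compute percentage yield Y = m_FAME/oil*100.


m_FAME = oil * conv * (3 * 296 / 885) = oil * conv * (888/885)
= 934.96 * 0.901 * 888 / 885
= 845.2545 g
Y = m_FAME / oil * 100 = conv * (888/885) * 100
= 0.901 * 888 / 885 * 100
= 90.41%

845.2545 g FAME; Y = 90.41%


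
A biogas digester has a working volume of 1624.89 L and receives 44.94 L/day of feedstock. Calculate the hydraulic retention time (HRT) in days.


HRT = V / Q
= 1624.89 / 44.94
= 36.1569 days

36.1569 days


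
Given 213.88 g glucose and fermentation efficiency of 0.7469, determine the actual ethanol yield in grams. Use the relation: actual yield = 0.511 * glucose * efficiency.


Actual ethanol: m = 0.511 * 213.88 * 0.7469
m = 81.6307 g

81.6307 g


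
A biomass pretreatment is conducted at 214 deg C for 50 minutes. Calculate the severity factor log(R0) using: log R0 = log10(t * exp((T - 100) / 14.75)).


logR0 = log10(t * exp((T - 100) / 14.75))
= log10(50 * exp((214 - 100) / 14.75))
= 5.0556

5.0556


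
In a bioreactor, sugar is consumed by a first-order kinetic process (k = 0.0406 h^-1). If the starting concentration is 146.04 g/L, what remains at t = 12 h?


S = S0 * exp(-k * t)
S = 146.04 * exp(-0.0406 * 12)
S = 89.7188 g/L

89.7188 g/L


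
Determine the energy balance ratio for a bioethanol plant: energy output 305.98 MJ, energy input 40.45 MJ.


EROI = E_out / E_in
= 305.98 / 40.45
= 7.5644

7.5644


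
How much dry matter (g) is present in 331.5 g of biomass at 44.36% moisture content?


Wd = Ww * (1 - MC/100)
= 331.5 * (1 - 44.36/100)
= 184.4466 g

184.4466 g


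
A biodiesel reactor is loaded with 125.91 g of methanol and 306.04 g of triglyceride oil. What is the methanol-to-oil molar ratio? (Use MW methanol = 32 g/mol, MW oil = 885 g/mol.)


Molar ratio = n_MeOH / n_oil = (MeOH/32) / (oil/885) = (MeOH * 885) / (32 * oil)
= (125.91 * 885) / (32 * 306.04)
= 11.3782

11.3782


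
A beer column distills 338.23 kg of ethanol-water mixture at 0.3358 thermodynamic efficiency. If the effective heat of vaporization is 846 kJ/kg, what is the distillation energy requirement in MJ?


E = m * 846 / (eta * 1000)
= 338.23 * 846 / (0.3358 * 1000)
= 852.1220 MJ

852.1220 MJ


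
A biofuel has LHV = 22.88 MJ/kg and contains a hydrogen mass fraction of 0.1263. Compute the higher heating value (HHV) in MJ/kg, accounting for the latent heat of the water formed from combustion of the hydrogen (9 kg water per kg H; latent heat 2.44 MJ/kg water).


HHV = LHV + H_frac * 9 * 2.44
= 22.88 + 0.1263 * 9 * 2.44
= 25.6535 MJ/kg

25.6535 MJ/kg


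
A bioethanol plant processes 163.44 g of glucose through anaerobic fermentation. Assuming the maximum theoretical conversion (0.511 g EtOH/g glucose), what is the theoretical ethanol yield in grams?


Theoretical ethanol yield: m_EtOH = 0.511 * m_glucose
m_EtOH = 0.511 * 163.44 = 83.5178 g

83.5178 g


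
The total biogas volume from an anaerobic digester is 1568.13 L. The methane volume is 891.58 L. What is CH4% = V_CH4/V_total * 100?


CH4% = V_CH4 / V_total * 100
= 891.58 / 1568.13 * 100
= 56.8563%

56.8563%


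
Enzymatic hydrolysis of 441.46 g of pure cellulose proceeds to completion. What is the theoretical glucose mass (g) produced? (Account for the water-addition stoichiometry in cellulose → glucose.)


glucose = cellulose * 180/162
= 441.46 * 180/162
= 490.5111 g

490.5111 g


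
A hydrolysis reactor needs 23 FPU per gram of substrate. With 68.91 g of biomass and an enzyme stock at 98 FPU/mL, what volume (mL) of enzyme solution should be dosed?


V = dosage * m_sub / activity
V = 23 * 68.91 / 98
V = 16.1728 mL

16.1728 mL


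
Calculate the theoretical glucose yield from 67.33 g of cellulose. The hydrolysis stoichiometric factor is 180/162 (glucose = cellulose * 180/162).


glucose = cellulose * 180/162
= 67.33 * 180/162
= 74.8111 g

74.8111 g


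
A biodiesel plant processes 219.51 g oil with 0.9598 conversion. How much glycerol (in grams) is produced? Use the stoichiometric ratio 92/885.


glycerol = oil * conv * (92/885)
= 219.51 * 0.9598 * 92 / 885
= 21.9018 g

21.9018 g


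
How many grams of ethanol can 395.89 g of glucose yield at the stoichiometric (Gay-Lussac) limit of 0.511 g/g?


Theoretical ethanol yield: m_EtOH = 0.511 * m_glucose
m_EtOH = 0.511 * 395.89 = 202.2998 g

202.2998 g


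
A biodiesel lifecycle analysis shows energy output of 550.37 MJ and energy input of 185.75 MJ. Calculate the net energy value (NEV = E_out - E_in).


NEV = E_out - E_in
= 550.37 - 185.75
= 364.6200 MJ

364.6200 MJ


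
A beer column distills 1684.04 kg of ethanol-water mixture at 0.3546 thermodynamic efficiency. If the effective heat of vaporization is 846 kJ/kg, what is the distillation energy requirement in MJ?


E = m * 846 / (eta * 1000)
= 1684.04 * 846 / (0.3546 * 1000)
= 4017.7604 MJ

4017.7604 MJ


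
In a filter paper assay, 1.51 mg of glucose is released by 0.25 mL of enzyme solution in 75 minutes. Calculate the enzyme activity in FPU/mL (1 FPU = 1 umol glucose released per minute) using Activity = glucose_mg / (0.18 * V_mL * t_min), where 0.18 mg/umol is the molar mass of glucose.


Activity = glucose_mg / (0.18 mg/umol * V_mL * t_min)
= 1.51 / (0.18 * 0.25 * 75)
= 0.4474 FPU/mL

0.4474 FPU/mL


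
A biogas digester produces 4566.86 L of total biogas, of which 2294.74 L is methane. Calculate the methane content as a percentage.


CH4% = V_CH4 / V_total * 100
= 2294.74 / 4566.86 * 100
= 50.2477%

50.2477%


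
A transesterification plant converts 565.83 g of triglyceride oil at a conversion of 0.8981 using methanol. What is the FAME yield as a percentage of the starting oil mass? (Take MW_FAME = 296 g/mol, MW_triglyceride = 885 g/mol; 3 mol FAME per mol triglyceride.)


m_FAME = oil * conv * (3 * 296 / 885) = oil * conv * (888/885)
= 565.83 * 0.8981 * 888 / 885
= 509.8945 g
Y = m_FAME / oil * 100 = conv * (888/885) * 100
= 0.8981 * 888 / 885 * 100
= 90.11%

90.11%


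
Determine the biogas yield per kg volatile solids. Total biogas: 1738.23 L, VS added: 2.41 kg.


Y = V / VS
= 1738.23 / 2.41
= 721.2573 L/kg VS

721.2573 L/kg VS


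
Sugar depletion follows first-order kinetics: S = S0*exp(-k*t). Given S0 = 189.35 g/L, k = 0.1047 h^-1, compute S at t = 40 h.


S = S0 * exp(-k * t)
S = 189.35 * exp(-0.1047 * 40)
S = 2.8737 g/L

2.8737 g/L


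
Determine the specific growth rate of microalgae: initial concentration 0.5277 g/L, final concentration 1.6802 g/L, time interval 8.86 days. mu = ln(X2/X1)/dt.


mu = ln(X2/X1) / dt
= ln(1.6802/0.5277) / 8.86
= 0.1307 per day

0.1307 per day


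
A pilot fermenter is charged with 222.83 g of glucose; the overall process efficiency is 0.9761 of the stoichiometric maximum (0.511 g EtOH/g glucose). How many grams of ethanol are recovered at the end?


Actual ethanol: m = 0.511 * 222.83 * 0.9761
m = 111.1447 g

111.1447 g


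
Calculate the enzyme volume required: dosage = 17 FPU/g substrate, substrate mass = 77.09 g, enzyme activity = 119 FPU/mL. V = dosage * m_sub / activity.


V = dosage * m_sub / activity
V = 17 * 77.09 / 119
V = 11.0129 mL

11.0129 mL


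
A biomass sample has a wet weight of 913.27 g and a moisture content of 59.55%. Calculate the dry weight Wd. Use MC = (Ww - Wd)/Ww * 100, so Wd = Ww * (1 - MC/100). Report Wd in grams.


Wd = Ww * (1 - MC/100)
= 913.27 * (1 - 59.55/100)
= 369.4177 g

369.4177 g


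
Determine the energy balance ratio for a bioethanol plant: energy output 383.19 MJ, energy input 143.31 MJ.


EROI = E_out / E_in
= 383.19 / 143.31
= 2.6739

2.6739


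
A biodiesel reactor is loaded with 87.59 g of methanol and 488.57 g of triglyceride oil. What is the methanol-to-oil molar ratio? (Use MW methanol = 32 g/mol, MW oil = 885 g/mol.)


Molar ratio = n_MeOH / n_oil = (MeOH/32) / (oil/885) = (MeOH * 885) / (32 * oil)
= (87.59 * 885) / (32 * 488.57)
= 4.9582

4.9582


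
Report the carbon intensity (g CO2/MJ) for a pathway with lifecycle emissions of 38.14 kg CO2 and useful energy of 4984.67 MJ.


CI = CO2 * 1000 / E
= 38.14 * 1000 / 4984.67
= 7.6515 g CO2/MJ

7.6515 g CO2/MJ


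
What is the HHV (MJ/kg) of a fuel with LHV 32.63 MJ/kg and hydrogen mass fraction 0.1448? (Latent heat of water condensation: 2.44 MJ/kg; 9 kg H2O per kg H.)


HHV = LHV + H_frac * 9 * 2.44
= 32.63 + 0.1448 * 9 * 2.44
= 35.8098 MJ/kg

35.8098 MJ/kg


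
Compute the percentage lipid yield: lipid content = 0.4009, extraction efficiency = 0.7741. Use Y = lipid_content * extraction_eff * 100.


Y = lipid_content * extraction_eff * 100
= 0.4009 * 0.7741 * 100
= 31.0337%

31.0337%


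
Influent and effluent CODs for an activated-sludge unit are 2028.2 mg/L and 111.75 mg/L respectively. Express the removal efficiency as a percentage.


eta = (COD_in - COD_out) / COD_in * 100
= (2028.2 - 111.75) / 2028.2 * 100
= 94.4902%

94.4902%


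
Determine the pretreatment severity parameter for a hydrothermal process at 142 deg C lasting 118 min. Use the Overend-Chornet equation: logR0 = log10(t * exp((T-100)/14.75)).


logR0 = log10(t * exp((T - 100) / 14.75))
= log10(118 * exp((142 - 100) / 14.75))
= 3.3085

3.3085


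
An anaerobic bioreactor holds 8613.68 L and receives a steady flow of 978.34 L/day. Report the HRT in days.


HRT = V / Q
= 8613.68 / 978.34
= 8.8044 days

8.8044 days


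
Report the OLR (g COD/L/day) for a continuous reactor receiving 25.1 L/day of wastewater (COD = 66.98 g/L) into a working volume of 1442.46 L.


OLR = Q * S / V
= 25.1 * 66.98 / 1442.46
= 1.1655 g/L/day

1.1655 g/L/day


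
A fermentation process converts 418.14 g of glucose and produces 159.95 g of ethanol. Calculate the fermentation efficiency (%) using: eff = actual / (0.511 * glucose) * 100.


Fermentation efficiency = (actual / (0.511 * glucose)) * 100
= (159.95 / (0.511 * 418.14)) * 100
= 74.8586%

74.8586%


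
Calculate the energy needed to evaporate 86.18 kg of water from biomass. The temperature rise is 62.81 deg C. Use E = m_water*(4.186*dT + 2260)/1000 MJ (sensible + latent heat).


E = m_water * (4.186 * dT + 2260) / 1000
= 86.18 * (4.186 * 62.81 + 2260) / 1000
= 217.4255 MJ

217.4255 MJ


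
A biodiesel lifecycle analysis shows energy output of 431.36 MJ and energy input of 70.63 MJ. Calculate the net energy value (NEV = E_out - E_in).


NEV = E_out - E_in
= 431.36 - 70.63
= 360.7300 MJ

360.7300 MJ


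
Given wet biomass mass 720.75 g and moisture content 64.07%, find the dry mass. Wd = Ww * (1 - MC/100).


Wd = Ww * (1 - MC/100)
= 720.75 * (1 - 64.07/100)
= 258.9655 g

258.9655 g


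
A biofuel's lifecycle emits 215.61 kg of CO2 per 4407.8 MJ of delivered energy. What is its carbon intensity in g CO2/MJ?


CI = CO2 * 1000 / E
= 215.61 * 1000 / 4407.8
= 48.9156 g CO2/MJ

48.9156 g CO2/MJ


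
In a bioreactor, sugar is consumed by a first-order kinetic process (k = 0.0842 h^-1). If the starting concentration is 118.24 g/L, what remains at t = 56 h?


S = S0 * exp(-k * t)
S = 118.24 * exp(-0.0842 * 56)
S = 1.0592 g/L

1.0592 g/L


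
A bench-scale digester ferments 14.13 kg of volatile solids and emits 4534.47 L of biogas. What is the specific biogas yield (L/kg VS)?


Y = V / VS
= 4534.47 / 14.13
= 320.9108 L/kg VS

320.9108 L/kg VS


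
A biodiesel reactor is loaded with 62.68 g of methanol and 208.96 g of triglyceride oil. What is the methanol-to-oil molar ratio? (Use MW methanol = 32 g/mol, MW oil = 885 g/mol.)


Molar ratio = n_MeOH / n_oil = (MeOH/32) / (oil/885) = (MeOH * 885) / (32 * oil)
= (62.68 * 885) / (32 * 208.96)
= 8.2958

8.2958


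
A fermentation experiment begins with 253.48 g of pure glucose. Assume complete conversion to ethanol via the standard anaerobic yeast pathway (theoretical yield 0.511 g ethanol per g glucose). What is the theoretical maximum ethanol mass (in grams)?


Theoretical ethanol yield: m_EtOH = 0.511 * m_glucose
m_EtOH = 0.511 * 253.48 = 129.5283 g

129.5283 g


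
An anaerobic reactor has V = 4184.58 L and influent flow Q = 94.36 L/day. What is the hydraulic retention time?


HRT = V / Q
= 4184.58 / 94.36
= 44.3470 days

44.3470 days


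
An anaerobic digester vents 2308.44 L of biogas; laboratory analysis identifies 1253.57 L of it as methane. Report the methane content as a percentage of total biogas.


CH4% = V_CH4 / V_total * 100
= 1253.57 / 2308.44 * 100
= 54.3038%

54.3038%


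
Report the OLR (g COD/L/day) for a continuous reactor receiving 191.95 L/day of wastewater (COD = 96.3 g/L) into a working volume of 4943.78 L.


OLR = Q * S / V
= 191.95 * 96.3 / 4943.78
= 3.7390 g/L/day

3.7390 g/L/day


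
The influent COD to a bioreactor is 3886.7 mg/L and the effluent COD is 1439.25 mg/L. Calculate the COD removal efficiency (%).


eta = (COD_in - COD_out) / COD_in * 100
= (3886.7 - 1439.25) / 3886.7 * 100
= 62.9699%

62.9699%


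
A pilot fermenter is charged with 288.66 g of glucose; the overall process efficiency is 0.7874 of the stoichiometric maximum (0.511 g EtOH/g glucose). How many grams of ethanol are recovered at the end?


Actual ethanol: m = 0.511 * 288.66 * 0.7874
m = 116.1456 g

116.1456 g


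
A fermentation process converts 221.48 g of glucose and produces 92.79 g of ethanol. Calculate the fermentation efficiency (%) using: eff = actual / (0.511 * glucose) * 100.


Fermentation efficiency = (actual / (0.511 * glucose)) * 100
= (92.79 / (0.511 * 221.48)) * 100
= 81.9871%

81.9871%


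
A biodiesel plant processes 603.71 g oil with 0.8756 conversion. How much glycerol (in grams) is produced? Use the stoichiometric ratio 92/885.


glycerol = oil * conv * (92/885)
= 603.71 * 0.8756 * 92 / 885
= 54.9514 g

54.9514 g


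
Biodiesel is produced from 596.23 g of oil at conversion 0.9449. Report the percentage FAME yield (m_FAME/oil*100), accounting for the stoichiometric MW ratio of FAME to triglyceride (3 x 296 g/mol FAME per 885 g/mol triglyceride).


m_FAME = oil * conv * (3 * 296 / 885) = oil * conv * (888/885)
= 596.23 * 0.9449 * 888 / 885
= 565.2875 g
Y = m_FAME / oil * 100 = conv * (888/885) * 100
= 0.9449 * 888 / 885 * 100
= 94.81%

94.81%


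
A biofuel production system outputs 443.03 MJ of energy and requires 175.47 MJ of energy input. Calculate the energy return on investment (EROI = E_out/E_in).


EROI = E_out / E_in
= 443.03 / 175.47
= 2.5248

2.5248


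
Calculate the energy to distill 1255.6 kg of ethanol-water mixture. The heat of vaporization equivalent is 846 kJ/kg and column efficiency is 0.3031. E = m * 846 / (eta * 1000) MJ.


E = m * 846 / (eta * 1000)
= 1255.6 * 846 / (0.3031 * 1000)
= 3504.5780 MJ

3504.5780 MJ


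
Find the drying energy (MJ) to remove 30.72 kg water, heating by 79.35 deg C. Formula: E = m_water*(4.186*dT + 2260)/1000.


E = m_water * (4.186 * dT + 2260) / 1000
= 30.72 * (4.186 * 79.35 + 2260) / 1000
= 79.6311 MJ

79.6311 MJ


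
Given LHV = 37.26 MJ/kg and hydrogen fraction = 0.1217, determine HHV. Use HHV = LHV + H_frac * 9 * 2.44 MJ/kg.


HHV = LHV + H_frac * 9 * 2.44
= 37.26 + 0.1217 * 9 * 2.44
= 39.9325 MJ/kg

39.9325 MJ/kg


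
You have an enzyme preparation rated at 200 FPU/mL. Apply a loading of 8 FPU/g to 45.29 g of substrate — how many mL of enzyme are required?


V = dosage * m_sub / activity
V = 8 * 45.29 / 200
V = 1.8116 mL

1.8116 mL


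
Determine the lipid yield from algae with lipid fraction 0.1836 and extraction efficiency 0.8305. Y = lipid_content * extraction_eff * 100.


Y = lipid_content * extraction_eff * 100
= 0.1836 * 0.8305 * 100
= 15.2480%

15.2480%


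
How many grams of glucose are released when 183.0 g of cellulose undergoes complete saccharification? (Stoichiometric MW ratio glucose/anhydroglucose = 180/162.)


glucose = cellulose * 180/162
= 183.0 * 180/162
= 203.3333 g

203.3333 g


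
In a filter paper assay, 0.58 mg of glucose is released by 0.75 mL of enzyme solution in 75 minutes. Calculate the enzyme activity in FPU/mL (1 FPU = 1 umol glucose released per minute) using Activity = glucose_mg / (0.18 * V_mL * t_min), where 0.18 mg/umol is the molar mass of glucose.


Activity = glucose_mg / (0.18 mg/umol * V_mL * t_min)
= 0.58 / (0.18 * 0.75 * 75)
= 0.0573 FPU/mL

0.0573 FPU/mL


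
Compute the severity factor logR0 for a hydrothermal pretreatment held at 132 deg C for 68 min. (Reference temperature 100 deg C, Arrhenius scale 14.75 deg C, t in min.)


logR0 = log10(t * exp((T - 100) / 14.75))
= log10(68 * exp((132 - 100) / 14.75))
= 2.7747

2.7747


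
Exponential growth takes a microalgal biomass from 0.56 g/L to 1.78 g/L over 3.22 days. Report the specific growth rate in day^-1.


mu = ln(X2/X1) / dt
= ln(1.78/0.56) / 3.22
= 0.3591 per day

0.3591 per day


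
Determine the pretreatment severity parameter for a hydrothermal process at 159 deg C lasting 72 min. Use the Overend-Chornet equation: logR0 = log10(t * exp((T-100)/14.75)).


logR0 = log10(t * exp((T - 100) / 14.75))
= log10(72 * exp((159 - 100) / 14.75))
= 3.5945

3.5945


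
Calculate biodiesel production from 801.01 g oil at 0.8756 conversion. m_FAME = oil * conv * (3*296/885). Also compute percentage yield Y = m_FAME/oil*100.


m_FAME = oil * conv * (3 * 296 / 885) = oil * conv * (888/885)
= 801.01 * 0.8756 * 888 / 885
= 703.7419 g
Y = m_FAME / oil * 100 = conv * (888/885) * 100
= 0.8756 * 888 / 885 * 100
= 87.86%

703.7419 g FAME; Y = 87.86%


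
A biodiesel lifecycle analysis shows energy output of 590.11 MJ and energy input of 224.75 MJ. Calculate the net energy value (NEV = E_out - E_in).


NEV = E_out - E_in
= 590.11 - 224.75
= 365.3600 MJ

365.3600 MJ


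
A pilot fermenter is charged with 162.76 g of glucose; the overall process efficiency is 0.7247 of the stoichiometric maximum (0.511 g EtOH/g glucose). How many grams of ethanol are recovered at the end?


Actual ethanol: m = 0.511 * 162.76 * 0.7247
m = 60.2736 g

60.2736 g


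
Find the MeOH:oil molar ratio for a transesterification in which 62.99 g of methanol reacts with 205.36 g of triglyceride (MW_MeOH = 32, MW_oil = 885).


Molar ratio = n_MeOH / n_oil = (MeOH/32) / (oil/885) = (MeOH * 885) / (32 * oil)
= (62.99 * 885) / (32 * 205.36)
= 8.4830

8.4830


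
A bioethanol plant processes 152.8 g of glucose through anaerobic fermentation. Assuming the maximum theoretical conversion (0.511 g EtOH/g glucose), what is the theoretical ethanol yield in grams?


Theoretical ethanol yield: m_EtOH = 0.511 * m_glucose
m_EtOH = 0.511 * 152.8 = 78.0808 g

78.0808 g


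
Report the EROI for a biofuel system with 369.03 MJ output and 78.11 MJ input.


EROI = E_out / E_in
= 369.03 / 78.11
= 4.7245

4.7245


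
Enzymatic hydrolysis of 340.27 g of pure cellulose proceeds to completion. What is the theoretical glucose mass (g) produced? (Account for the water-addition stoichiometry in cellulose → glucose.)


glucose = cellulose * 180/162
= 340.27 * 180/162
= 378.0778 g

378.0778 g


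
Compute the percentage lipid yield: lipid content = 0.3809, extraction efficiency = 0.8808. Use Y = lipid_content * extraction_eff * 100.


Y = lipid_content * extraction_eff * 100
= 0.3809 * 0.8808 * 100
= 33.5497%

33.5497%


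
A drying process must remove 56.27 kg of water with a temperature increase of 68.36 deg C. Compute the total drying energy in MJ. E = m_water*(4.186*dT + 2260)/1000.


E = m_water * (4.186 * dT + 2260) / 1000
= 56.27 * (4.186 * 68.36 + 2260) / 1000
= 143.2721 MJ

143.2721 MJ


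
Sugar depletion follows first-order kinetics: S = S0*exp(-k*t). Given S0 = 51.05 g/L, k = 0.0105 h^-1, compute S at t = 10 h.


S = S0 * exp(-k * t)
S = 51.05 * exp(-0.0105 * 10)
S = 45.9616 g/L

45.9616 g/L


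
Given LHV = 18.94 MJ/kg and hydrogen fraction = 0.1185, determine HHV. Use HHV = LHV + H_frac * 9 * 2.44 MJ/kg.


HHV = LHV + H_frac * 9 * 2.44
= 18.94 + 0.1185 * 9 * 2.44
= 21.5423 MJ/kg

21.5423 MJ/kg


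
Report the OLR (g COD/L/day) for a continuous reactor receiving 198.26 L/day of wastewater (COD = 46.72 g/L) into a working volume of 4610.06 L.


OLR = Q * S / V
= 198.26 * 46.72 / 4610.06
= 2.0092 g/L/day

2.0092 g/L/day


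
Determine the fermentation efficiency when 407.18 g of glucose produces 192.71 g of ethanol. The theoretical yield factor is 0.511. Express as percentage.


Fermentation efficiency = (actual / (0.511 * glucose)) * 100
= (192.71 / (0.511 * 407.18)) * 100
= 92.6183%

92.6183%


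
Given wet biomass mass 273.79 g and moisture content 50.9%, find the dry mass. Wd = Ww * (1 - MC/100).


Wd = Ww * (1 - MC/100)
= 273.79 * (1 - 50.9/100)
= 134.4309 g

134.4309 g


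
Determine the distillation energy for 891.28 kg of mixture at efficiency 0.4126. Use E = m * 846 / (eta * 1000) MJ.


E = m * 846 / (eta * 1000)
= 891.28 * 846 / (0.4126 * 1000)
= 1827.4912 MJ

1827.4912 MJ


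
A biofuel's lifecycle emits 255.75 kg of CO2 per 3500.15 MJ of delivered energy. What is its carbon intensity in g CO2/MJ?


CI = CO2 * 1000 / E
= 255.75 * 1000 / 3500.15
= 73.0683 g CO2/MJ

73.0683 g CO2/MJ


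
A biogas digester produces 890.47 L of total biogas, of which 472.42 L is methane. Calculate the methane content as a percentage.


CH4% = V_CH4 / V_total * 100
= 472.42 / 890.47 * 100
= 53.0529%

53.0529%


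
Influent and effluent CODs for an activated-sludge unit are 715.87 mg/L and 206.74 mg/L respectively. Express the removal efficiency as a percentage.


eta = (COD_in - COD_out) / COD_in * 100
= (715.87 - 206.74) / 715.87 * 100
= 71.1205%

71.1205%


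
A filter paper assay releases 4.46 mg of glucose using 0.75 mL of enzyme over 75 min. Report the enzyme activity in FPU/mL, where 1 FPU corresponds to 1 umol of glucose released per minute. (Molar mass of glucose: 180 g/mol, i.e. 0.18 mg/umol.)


Activity = glucose_mg / (0.18 mg/umol * V_mL * t_min)
= 4.46 / (0.18 * 0.75 * 75)
= 0.4405 FPU/mL

0.4405 FPU/mL


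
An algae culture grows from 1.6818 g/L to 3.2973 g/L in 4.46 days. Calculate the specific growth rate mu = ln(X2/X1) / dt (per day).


mu = ln(X2/X1) / dt
= ln(3.2973/1.6818) / 4.46
= 0.1510 per day

0.1510 per day


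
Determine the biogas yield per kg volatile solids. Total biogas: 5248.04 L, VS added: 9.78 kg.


Y = V / VS
= 5248.04 / 9.78
= 536.6094 L/kg VS

536.6094 L/kg VS


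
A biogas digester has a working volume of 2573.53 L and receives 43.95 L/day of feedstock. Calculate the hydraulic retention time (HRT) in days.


HRT = V / Q
= 2573.53 / 43.95
= 58.5559 days

58.5559 days


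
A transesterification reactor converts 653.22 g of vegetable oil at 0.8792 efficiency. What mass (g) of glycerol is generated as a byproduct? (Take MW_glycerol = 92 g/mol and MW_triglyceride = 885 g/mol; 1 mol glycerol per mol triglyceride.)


glycerol = oil * conv * (92/885)
= 653.22 * 0.8792 * 92 / 885
= 59.7024 g

59.7024 g


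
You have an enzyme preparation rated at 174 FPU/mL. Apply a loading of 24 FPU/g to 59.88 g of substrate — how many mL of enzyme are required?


V = dosage * m_sub / activity
V = 24 * 59.88 / 174
V = 8.2593 mL

8.2593 mL


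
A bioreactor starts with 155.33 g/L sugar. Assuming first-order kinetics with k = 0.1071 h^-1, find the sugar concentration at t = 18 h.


S = S0 * exp(-k * t)
S = 155.33 * exp(-0.1071 * 18)
S = 22.5955 g/L

22.5955 g/L


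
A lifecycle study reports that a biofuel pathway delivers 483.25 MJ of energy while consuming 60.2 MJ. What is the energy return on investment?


EROI = E_out / E_in
= 483.25 / 60.2
= 8.0274

8.0274


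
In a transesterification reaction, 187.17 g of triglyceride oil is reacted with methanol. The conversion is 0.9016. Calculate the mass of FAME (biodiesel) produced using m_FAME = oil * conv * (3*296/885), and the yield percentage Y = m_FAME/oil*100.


m_FAME = oil * conv * (3 * 296 / 885) = oil * conv * (888/885)
= 187.17 * 0.9016 * 888 / 885
= 169.3245 g
Y = m_FAME / oil * 100 = conv * (888/885) * 100
= 0.9016 * 888 / 885 * 100
= 90.47%

169.3245 g FAME; Y = 90.47%


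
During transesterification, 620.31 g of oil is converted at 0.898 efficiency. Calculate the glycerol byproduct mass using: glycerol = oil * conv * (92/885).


glycerol = oil * conv * (92/885)
= 620.31 * 0.898 * 92 / 885
= 57.9068 g

57.9068 g


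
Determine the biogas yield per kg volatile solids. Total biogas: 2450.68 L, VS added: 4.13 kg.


Y = V / VS
= 2450.68 / 4.13
= 593.3850 L/kg VS

593.3850 L/kg VS


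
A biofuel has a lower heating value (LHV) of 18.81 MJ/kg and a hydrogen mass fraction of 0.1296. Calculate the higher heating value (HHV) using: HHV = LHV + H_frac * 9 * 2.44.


HHV = LHV + H_frac * 9 * 2.44
= 18.81 + 0.1296 * 9 * 2.44
= 21.6560 MJ/kg

21.6560 MJ/kg


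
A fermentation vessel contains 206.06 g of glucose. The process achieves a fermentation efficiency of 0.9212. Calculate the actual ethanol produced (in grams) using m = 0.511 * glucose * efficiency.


Actual ethanol: m = 0.511 * 206.06 * 0.9212
m = 96.9993 g

96.9993 g


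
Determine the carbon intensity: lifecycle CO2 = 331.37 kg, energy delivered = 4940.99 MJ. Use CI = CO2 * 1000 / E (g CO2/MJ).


CI = CO2 * 1000 / E
= 331.37 * 1000 / 4940.99
= 67.0655 g CO2/MJ

67.0655 g CO2/MJ


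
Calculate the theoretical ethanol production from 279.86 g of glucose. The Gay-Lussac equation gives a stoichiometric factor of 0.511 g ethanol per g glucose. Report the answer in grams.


Theoretical ethanol yield: m_EtOH = 0.511 * m_glucose
m_EtOH = 0.511 * 279.86 = 143.0085 g

143.0085 g


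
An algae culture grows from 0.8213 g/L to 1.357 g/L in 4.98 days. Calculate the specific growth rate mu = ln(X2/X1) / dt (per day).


mu = ln(X2/X1) / dt
= ln(1.357/0.8213) / 4.98
= 0.1008 per day

0.1008 per day


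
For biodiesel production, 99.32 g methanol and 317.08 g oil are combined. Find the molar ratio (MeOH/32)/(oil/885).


Molar ratio = n_MeOH / n_oil = (MeOH/32) / (oil/885) = (MeOH * 885) / (32 * oil)
= (99.32 * 885) / (32 * 317.08)
= 8.6629

8.6629


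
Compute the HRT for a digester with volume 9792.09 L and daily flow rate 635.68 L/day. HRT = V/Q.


HRT = V / Q
= 9792.09 / 635.68
= 15.4041 days

15.4041 days


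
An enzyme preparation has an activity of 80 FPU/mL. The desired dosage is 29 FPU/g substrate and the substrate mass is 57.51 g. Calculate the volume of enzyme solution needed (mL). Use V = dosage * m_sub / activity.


V = dosage * m_sub / activity
V = 29 * 57.51 / 80
V = 20.8474 mL

20.8474 mL


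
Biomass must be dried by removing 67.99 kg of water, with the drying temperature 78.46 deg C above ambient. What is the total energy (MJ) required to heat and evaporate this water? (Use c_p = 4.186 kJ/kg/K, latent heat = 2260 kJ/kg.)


E = m_water * (4.186 * dT + 2260) / 1000
= 67.99 * (4.186 * 78.46 + 2260) / 1000
= 175.9876 MJ

175.9876 MJ


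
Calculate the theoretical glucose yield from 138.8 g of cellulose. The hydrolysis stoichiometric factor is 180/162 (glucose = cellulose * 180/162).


glucose = cellulose * 180/162
= 138.8 * 180/162
= 154.2222 g

154.2222 g


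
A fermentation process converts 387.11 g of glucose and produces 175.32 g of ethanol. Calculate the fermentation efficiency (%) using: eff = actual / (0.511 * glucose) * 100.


Fermentation efficiency = (actual / (0.511 * glucose)) * 100
= (175.32 / (0.511 * 387.11)) * 100
= 88.6291%

88.6291%


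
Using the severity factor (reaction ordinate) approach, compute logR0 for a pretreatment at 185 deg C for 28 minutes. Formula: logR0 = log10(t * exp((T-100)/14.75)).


logR0 = log10(t * exp((T - 100) / 14.75))
= log10(28 * exp((185 - 100) / 14.75))
= 3.9499

3.9499


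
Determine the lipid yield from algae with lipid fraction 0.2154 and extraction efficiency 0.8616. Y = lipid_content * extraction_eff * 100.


Y = lipid_content * extraction_eff * 100
= 0.2154 * 0.8616 * 100
= 18.5589%

18.5589%


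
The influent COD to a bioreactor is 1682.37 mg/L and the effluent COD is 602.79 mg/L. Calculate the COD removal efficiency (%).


eta = (COD_in - COD_out) / COD_in * 100
= (1682.37 - 602.79) / 1682.37 * 100
= 64.1702%

64.1702%
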